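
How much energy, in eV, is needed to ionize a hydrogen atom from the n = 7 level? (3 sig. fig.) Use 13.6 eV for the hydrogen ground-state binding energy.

0.278 eV

E_7 = −13.60/49 = −0.278 eV, so ionization (to E = 0) requires 0.278 eV.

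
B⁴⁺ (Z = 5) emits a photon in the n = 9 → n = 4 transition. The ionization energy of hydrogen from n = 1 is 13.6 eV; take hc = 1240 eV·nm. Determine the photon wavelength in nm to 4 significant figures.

For Z = 5 the level energies scale as Z², so the effective Rydberg energy is 13.6 × 25 = 340.0 eV.
ΔE = 340.0 × (1/4² − 1/9²) = 340.0 × 0.05015 = 17.05 eV.
λ = hc/ΔE = 1240 / 17.05 = 72.72 nm.

72.72 nm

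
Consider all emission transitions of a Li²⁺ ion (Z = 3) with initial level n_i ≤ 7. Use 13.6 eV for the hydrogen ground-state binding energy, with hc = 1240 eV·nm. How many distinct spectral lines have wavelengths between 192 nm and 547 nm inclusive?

Enumerate all n_i → n_f pairs with 1 ≤ n_f < n_i ≤ 7 and compute λ = 1240 / [13.6·9·(1/n_f² − 1/n_i²)].
Lines falling in [192, 547] nm: 4→3 (208.4 nm), 7→4 (240.7 nm), 6→4 (291.8 nm), 5→4 (450.3 nm), 7→5 (517.1 nm).

5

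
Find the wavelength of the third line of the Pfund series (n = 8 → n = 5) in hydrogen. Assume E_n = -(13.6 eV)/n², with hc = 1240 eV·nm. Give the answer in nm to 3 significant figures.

3740 nm

The Pfund series terminates on n_f = 5; the third line has n_i = 5+3 = 8.
ΔE = 13.60 × (1/5² − 1/8²) = 0.3315 eV.
λ = 1240 / 0.3315 = 3740 nm.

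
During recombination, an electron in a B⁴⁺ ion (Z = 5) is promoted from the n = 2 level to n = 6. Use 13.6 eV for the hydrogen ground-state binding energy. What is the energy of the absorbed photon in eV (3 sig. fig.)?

75.6 eV

The Bohr energies scale as Z², so for Z = 5: E_n = −340.0/n² eV.
E_6 = −340.0/36 = −9.444 eV and E_2 = −340.0/4 = −85.00 eV.
The photon energy is |E_6 − E_2| = 75.6 eV.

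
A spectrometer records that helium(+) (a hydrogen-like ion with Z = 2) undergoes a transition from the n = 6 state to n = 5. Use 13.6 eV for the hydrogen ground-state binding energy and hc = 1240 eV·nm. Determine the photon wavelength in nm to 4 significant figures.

For Z = 2 the level energies scale as Z², so the effective Rydberg energy is 13.6 × 4 = 54.40 eV.
ΔE = 54.40 × (1/5² − 1/6²) = 54.40 × 0.01222 = 0.6649 eV.
λ = hc/ΔE = 1240 / 0.6649 = 1865 nm.

1865 nm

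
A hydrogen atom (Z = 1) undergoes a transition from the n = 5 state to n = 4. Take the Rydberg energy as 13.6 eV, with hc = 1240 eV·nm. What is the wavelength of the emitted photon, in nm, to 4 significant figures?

4052 nm

ΔE = 13.60 × (1/4² − 1/5²) = 13.60 × 0.02250 = 0.3060 eV.
λ = hc/ΔE = 1240 / 0.3060 = 4052 nm.
This line belongs to the Brackett series.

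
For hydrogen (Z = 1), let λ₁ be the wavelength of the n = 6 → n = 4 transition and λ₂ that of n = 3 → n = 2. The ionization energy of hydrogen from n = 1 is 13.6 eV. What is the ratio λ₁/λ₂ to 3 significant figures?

λ ∝ 1/ΔE ∝ 1/(1/n_f² − 1/n_i²), and the Z² and hc factors cancel in the ratio.
λ₁/λ₂ = (1/2² − 1/3²)/(1/4² − 1/6²) = 0.1389/0.03472 = 4.00.

4.00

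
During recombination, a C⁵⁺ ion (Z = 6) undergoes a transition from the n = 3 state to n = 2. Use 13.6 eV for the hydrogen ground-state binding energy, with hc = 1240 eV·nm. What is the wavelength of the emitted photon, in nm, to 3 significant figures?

18.2 nm

For Z = 6 the level energies scale as Z², so the effective Rydberg energy is 13.6 × 36 = 489.6 eV.
ΔE = 489.6 × (1/2² − 1/3²) = 489.6 × 0.1389 = 68.00 eV.
λ = hc/ΔE = 1240 / 68.00 = 18.2 nm.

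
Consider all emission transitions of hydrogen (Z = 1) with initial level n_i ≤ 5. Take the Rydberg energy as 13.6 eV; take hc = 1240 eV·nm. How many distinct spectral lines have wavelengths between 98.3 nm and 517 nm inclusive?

4

Enumerate all n_i → n_f pairs with 1 ≤ n_f < n_i ≤ 5 and compute λ = 1240 / [13.6·1·(1/n_f² − 1/n_i²)].
Lines falling in [98.3, 517] nm: 3→1 (102.6 nm), 2→1 (121.6 nm), 5→2 (434.2 nm), 4→2 (486.3 nm).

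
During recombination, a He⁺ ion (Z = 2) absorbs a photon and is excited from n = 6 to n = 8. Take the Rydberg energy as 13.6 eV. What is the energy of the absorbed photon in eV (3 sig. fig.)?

The Bohr energies scale as Z², so for Z = 2: E_n = −54.40/n² eV.
E_8 = −54.40/64 = −0.8500 eV and E_6 = −54.40/36 = −1.511 eV.
The photon energy is |E_8 − E_6| = 0.661 eV.

0.661 eV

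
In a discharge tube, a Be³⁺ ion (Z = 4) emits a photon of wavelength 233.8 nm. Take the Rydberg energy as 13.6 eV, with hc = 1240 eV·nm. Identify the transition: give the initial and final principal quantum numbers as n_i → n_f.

The photon energy is ΔE = hc/λ = 1240 / 233.8 = 5.304 eV.
With Z = 4, ΔE = 217.6 × (1/n_f² − 1/n_i²), so 1/n_f² − 1/n_i² = 0.02437.
Trying n_f = 5 gives 1/n_i² = 0.01563, i.e. n_i ≈ 8; this pair matches.

n_i = 8, n_f = 5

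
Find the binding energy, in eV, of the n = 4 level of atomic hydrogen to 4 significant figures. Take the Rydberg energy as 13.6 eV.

0.8500 eV

E_4 = −13.60/16 = −0.8500 eV, so ionization (to E = 0) requires 0.8500 eV.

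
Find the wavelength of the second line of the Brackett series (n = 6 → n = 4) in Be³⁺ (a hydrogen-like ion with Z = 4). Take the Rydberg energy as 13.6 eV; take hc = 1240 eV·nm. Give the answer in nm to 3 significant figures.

The Brackett series terminates on n_f = 4; the second line has n_i = 4+2 = 6.
ΔE = 217.6 × (1/4² − 1/6²) = 7.556 eV.
λ = 1240 / 7.556 = 164 nm.

164 nm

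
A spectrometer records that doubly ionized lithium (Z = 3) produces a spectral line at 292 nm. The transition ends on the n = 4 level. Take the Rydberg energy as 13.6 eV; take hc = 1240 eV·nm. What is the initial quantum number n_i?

The photon energy is ΔE = hc/λ = 1240 / 292 = 4.247 eV.
With Z = 3, ΔE = 122.4 × (1/n_f² − 1/n_i²), so 1/n_f² − 1/n_i² = 0.03469.
With n_f = 4: 1/n_i² = 1/16 − 0.03469 = 0.02781, so n_i ≈ 6.00.

n_i = 6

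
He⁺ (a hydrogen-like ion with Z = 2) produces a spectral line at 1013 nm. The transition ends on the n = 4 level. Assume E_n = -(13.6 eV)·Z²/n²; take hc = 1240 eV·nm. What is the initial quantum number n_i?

n_i = 5

The photon energy is ΔE = hc/λ = 1240 / 1013 = 1.224 eV.
With Z = 2, ΔE = 54.40 × (1/n_f² − 1/n_i²), so 1/n_f² − 1/n_i² = 0.02250.
With n_f = 4: 1/n_i² = 1/16 − 0.02250 = 0.04000, so n_i ≈ 5.00.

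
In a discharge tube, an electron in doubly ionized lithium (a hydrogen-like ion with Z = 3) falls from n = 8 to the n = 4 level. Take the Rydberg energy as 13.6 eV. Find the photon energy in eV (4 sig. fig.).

The Bohr energies scale as Z², so for Z = 3: E_n = −122.4/n² eV.
E_8 = −122.4/64 = −1.913 eV and E_4 = −122.4/16 = −7.650 eV.
The photon energy is |E_8 − E_4| = 5.738 eV.

5.738 eV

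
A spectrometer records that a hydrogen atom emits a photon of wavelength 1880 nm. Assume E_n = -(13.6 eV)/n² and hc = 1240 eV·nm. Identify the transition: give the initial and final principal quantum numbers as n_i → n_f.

n_i = 4, n_f = 3

The photon energy is ΔE = hc/λ = 1240 / 1880 = 0.6596 eV.
With Z = 1, ΔE = 13.60 × (1/n_f² − 1/n_i²), so 1/n_f² − 1/n_i² = 0.04850.
Trying n_f = 3 gives 1/n_i² = 0.06261, i.e. n_i ≈ 4; this pair matches.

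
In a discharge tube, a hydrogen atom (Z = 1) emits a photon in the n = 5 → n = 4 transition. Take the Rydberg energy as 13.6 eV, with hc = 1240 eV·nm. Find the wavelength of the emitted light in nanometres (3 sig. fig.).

4050 nm

ΔE = 13.60 × (1/4² − 1/5²) = 13.60 × 0.02250 = 0.3060 eV.
λ = hc/ΔE = 1240 / 0.3060 = 4050 nm.
This line belongs to the Brackett series.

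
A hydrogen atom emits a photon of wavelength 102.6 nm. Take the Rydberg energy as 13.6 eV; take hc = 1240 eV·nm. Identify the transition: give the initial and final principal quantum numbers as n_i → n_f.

n_i = 3, n_f = 1

The photon energy is ΔE = hc/λ = 1240 / 102.6 = 12.09 eV.
With Z = 1, ΔE = 13.60 × (1/n_f² − 1/n_i²), so 1/n_f² − 1/n_i² = 0.8887.
Trying n_f = 1 gives 1/n_i² = 0.1113, i.e. n_i ≈ 3; this pair matches.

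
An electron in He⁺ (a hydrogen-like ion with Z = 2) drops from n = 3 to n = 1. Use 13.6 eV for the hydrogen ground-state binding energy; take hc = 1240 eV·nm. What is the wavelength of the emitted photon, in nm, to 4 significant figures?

25.64 nm

For Z = 2 the level energies scale as Z², so the effective Rydberg energy is 13.6 × 4 = 54.40 eV.
ΔE = 54.40 × (1/1² − 1/3²) = 54.40 × 0.8889 = 48.36 eV.
λ = hc/ΔE = 1240 / 48.36 = 25.64 nm.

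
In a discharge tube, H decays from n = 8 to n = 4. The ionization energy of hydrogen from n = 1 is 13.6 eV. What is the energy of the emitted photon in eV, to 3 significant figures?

E_8 = −13.60/64 = −0.2125 eV and E_4 = −13.60/16 = −0.8500 eV.
The photon energy is |E_8 − E_4| = 0.638 eV.

0.638 eV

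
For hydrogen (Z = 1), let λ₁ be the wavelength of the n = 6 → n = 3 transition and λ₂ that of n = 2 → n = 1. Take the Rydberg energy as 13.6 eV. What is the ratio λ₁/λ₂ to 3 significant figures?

9.00

λ ∝ 1/ΔE ∝ 1/(1/n_f² − 1/n_i²), and the Z² and hc factors cancel in the ratio.
λ₁/λ₂ = (1/1² − 1/2²)/(1/3² − 1/6²) = 0.7500/0.08333 = 9.00.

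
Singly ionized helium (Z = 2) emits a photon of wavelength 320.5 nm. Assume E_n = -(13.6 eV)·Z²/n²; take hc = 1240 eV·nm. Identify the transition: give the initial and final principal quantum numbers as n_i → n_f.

n_i = 5, n_f = 3

The photon energy is ΔE = hc/λ = 1240 / 320.5 = 3.869 eV.
With Z = 2, ΔE = 54.40 × (1/n_f² − 1/n_i²), so 1/n_f² − 1/n_i² = 0.07112.
Trying n_f = 3 gives 1/n_i² = 0.03999, i.e. n_i ≈ 5; this pair matches.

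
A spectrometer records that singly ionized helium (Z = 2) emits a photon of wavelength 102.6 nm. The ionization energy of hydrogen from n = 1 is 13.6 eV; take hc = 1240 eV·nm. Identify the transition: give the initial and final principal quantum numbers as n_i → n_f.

The photon energy is ΔE = hc/λ = 1240 / 102.6 = 12.09 eV.
With Z = 2, ΔE = 54.40 × (1/n_f² − 1/n_i²), so 1/n_f² − 1/n_i² = 0.2222.
Trying n_f = 2 gives 1/n_i² = 0.02784, i.e. n_i ≈ 6; this pair matches.

n_i = 6, n_f = 2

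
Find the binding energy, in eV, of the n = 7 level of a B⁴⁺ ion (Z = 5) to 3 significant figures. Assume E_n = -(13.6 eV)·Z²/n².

6.94 eV

E_n = −13.6 Z²/n² = −340.0/n² eV for Z = 5.
E_7 = −340.0/49 = −6.94 eV, so ionization (to E = 0) requires 6.94 eV.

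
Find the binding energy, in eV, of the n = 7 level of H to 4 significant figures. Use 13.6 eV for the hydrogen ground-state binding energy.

E_7 = −13.60/49 = −0.2776 eV, so ionization (to E = 0) requires 0.2776 eV.

0.2776 eV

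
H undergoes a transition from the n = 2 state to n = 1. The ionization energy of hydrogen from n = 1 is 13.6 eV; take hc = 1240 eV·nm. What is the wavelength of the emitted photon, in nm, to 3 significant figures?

ΔE = 13.60 × (1/1² − 1/2²) = 13.60 × 0.7500 = 10.20 eV.
λ = hc/ΔE = 1240 / 10.20 = 122 nm.

122 nm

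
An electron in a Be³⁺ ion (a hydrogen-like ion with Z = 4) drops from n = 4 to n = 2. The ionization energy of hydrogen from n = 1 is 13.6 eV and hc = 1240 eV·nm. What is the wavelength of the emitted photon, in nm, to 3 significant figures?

30.4 nm

For Z = 4 the level energies scale as Z², so the effective Rydberg energy is 13.6 × 16 = 217.6 eV.
ΔE = 217.6 × (1/2² − 1/4²) = 217.6 × 0.1875 = 40.80 eV.
λ = hc/ΔE = 1240 / 40.80 = 30.4 nm.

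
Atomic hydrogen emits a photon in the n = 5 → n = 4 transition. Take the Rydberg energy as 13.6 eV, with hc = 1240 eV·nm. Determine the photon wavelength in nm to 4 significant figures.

ΔE = 13.60 × (1/4² − 1/5²) = 13.60 × 0.02250 = 0.3060 eV.
λ = hc/ΔE = 1240 / 0.3060 = 4052 nm.

4052 nm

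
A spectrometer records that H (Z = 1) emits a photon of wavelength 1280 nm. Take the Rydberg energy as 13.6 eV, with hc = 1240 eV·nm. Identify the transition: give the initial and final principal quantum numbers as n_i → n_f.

The photon energy is ΔE = hc/λ = 1240 / 1280 = 0.9688 eV.
With Z = 1, ΔE = 13.60 × (1/n_f² − 1/n_i²), so 1/n_f² − 1/n_i² = 0.07123.
Trying n_f = 3 gives 1/n_i² = 0.03988, i.e. n_i ≈ 5; this pair matches.

n_i = 5, n_f = 3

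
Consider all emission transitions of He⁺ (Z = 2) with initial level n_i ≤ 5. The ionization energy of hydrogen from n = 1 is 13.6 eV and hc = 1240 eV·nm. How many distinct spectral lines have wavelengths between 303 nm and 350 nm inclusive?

Enumerate all n_i → n_f pairs with 1 ≤ n_f < n_i ≤ 5 and compute λ = 1240 / [13.6·4·(1/n_f² − 1/n_i²)].
Lines falling in [303, 350] nm: 5→3 (320.5 nm).

1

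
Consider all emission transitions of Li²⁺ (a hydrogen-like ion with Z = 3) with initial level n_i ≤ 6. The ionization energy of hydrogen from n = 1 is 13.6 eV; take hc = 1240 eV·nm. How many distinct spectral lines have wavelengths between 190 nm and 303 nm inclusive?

Enumerate all n_i → n_f pairs with 1 ≤ n_f < n_i ≤ 6 and compute λ = 1240 / [13.6·9·(1/n_f² − 1/n_i²)].
Lines falling in [190, 303] nm: 4→3 (208.4 nm), 6→4 (291.8 nm).

2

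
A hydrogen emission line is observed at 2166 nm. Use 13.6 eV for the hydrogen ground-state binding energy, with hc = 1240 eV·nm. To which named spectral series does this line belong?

ΔE = 1240/2166 = 0.5725 eV.
This matches 13.6 × (1/4² − 1/7²), so n_f = 4: the Brackett series.

Brackett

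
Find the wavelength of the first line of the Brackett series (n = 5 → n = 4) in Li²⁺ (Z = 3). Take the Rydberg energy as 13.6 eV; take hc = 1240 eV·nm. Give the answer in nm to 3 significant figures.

450 nm

The Brackett series terminates on n_f = 4; the first line has n_i = 4+1 = 5.
ΔE = 122.4 × (1/4² − 1/5²) = 2.754 eV.
λ = 1240 / 2.754 = 450 nm.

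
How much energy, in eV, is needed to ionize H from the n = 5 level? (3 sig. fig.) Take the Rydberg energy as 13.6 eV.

0.544 eV

E_5 = −13.60/25 = −0.544 eV, so ionization (to E = 0) requires 0.544 eV.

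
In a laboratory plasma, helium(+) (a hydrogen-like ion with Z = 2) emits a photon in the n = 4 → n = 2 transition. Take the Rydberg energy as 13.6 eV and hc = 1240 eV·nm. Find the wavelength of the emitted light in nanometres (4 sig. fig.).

121.6 nm

For Z = 2 the level energies scale as Z², so the effective Rydberg energy is 13.6 × 4 = 54.40 eV.
ΔE = 54.40 × (1/2² − 1/4²) = 54.40 × 0.1875 = 10.20 eV.
λ = hc/ΔE = 1240 / 10.20 = 121.6 nm.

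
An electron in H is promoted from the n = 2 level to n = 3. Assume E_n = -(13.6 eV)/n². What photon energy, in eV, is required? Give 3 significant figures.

E_3 = −13.60/9 = −1.511 eV and E_2 = −13.60/4 = −3.400 eV.
The photon energy is |E_3 − E_2| = 1.89 eV.

1.89 eV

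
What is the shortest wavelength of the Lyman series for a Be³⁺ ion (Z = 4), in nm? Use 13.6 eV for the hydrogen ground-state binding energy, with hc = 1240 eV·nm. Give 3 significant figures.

The Lyman series has lower level n_f = 1; the series limit corresponds to n_i → ∞.
ΔE_max = 13.6 × 16 / 1² = 217.6 eV.
λ_min = 1240 / 217.6 = 5.70 nm.

5.70 nm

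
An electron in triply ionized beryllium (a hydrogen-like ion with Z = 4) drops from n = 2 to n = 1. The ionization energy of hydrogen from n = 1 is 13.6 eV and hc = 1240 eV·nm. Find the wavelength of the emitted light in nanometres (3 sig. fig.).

7.60 nm

For Z = 4 the level energies scale as Z², so the effective Rydberg energy is 13.6 × 16 = 217.6 eV.
ΔE = 217.6 × (1/1² − 1/2²) = 217.6 × 0.7500 = 163.2 eV.
λ = hc/ΔE = 1240 / 163.2 = 7.60 nm.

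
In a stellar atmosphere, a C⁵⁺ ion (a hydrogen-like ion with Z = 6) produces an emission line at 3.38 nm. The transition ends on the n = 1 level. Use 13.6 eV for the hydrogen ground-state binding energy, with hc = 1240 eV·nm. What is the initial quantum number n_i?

The photon energy is ΔE = hc/λ = 1240 / 3.38 = 366.9 eV.
With Z = 6, ΔE = 489.6 × (1/n_f² − 1/n_i²), so 1/n_f² − 1/n_i² = 0.7493.
With n_f = 1: 1/n_i² = 1/1 − 0.7493 = 0.2507, so n_i ≈ 2.00.

n_i = 2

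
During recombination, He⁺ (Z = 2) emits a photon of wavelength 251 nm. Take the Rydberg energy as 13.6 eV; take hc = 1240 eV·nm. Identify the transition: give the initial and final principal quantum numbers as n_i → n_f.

The photon energy is ΔE = hc/λ = 1240 / 251 = 4.940 eV.
With Z = 2, ΔE = 54.40 × (1/n_f² − 1/n_i²), so 1/n_f² − 1/n_i² = 0.09081.
Trying n_f = 3 gives 1/n_i² = 0.02030, i.e. n_i ≈ 7; this pair matches.

n_i = 7, n_f = 3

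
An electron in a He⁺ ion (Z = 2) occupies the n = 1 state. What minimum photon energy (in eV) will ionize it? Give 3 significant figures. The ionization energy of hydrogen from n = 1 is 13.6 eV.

E_n = −13.6 Z²/n² = −54.40/n² eV for Z = 2.
E_1 = −54.40/1 = −54.4 eV, so ionization (to E = 0) requires 54.4 eV.

54.4 eV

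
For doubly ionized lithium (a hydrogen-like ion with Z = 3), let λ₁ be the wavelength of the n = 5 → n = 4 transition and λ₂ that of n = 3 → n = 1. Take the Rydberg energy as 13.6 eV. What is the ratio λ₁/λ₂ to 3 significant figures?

λ ∝ 1/ΔE ∝ 1/(1/n_f² − 1/n_i²), and the Z² and hc factors cancel in the ratio.
λ₁/λ₂ = (1/1² − 1/3²)/(1/4² − 1/5²) = 0.8889/0.02250 = 39.5.

39.5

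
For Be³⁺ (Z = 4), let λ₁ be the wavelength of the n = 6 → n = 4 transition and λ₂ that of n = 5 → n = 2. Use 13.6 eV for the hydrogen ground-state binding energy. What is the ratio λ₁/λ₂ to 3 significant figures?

6.05

λ ∝ 1/ΔE ∝ 1/(1/n_f² − 1/n_i²), and the Z² and hc factors cancel in the ratio.
λ₁/λ₂ = (1/2² − 1/5²)/(1/4² − 1/6²) = 0.2100/0.03472 = 6.05.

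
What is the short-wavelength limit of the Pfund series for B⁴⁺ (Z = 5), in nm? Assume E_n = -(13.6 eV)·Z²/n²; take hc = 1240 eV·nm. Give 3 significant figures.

The Pfund series has lower level n_f = 5; the series limit corresponds to n_i → ∞.
ΔE_max = 13.6 × 25 / 5² = 13.60 eV.
λ_min = 1240 / 13.60 = 91.2 nm.

91.2 nm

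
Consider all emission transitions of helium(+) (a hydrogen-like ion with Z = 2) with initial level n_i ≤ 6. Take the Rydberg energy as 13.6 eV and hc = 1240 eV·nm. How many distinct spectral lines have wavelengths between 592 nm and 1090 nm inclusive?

Enumerate all n_i → n_f pairs with 1 ≤ n_f < n_i ≤ 6 and compute λ = 1240 / [13.6·4·(1/n_f² − 1/n_i²)].
Lines falling in [592, 1090] nm: 6→4 (656.5 nm), 5→4 (1013 nm).

2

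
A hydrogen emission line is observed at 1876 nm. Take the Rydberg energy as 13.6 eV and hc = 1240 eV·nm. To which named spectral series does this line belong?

ΔE = 1240/1876 = 0.6610 eV.
This matches 13.6 × (1/3² − 1/4²), so n_f = 3: the Paschen series.

Paschen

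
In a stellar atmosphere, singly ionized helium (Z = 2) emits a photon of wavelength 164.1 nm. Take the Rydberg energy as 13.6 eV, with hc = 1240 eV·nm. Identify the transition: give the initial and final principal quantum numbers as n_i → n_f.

n_i = 3, n_f = 2

The photon energy is ΔE = hc/λ = 1240 / 164.1 = 7.556 eV.
With Z = 2, ΔE = 54.40 × (1/n_f² − 1/n_i²), so 1/n_f² − 1/n_i² = 0.1389.
Trying n_f = 2 gives 1/n_i² = 0.1111, i.e. n_i ≈ 3; this pair matches.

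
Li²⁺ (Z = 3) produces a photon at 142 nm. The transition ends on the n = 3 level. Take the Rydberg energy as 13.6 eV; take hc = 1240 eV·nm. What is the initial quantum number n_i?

The photon energy is ΔE = hc/λ = 1240 / 142 = 8.732 eV.
With Z = 3, ΔE = 122.4 × (1/n_f² − 1/n_i²), so 1/n_f² − 1/n_i² = 0.07134.
With n_f = 3: 1/n_i² = 1/9 − 0.07134 = 0.03977, so n_i ≈ 5.01.

n_i = 5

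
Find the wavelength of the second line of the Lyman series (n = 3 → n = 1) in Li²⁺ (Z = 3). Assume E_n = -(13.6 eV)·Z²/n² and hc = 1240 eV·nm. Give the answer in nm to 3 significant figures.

The Lyman series terminates on n_f = 1; the second line has n_i = 1+2 = 3.
ΔE = 122.4 × (1/1² − 1/3²) = 108.8 eV.
λ = 1240 / 108.8 = 11.4 nm.

11.4 nm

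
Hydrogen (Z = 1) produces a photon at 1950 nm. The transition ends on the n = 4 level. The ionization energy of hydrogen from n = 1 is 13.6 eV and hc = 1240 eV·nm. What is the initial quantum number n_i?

The photon energy is ΔE = hc/λ = 1240 / 1950 = 0.6359 eV.
With Z = 1, ΔE = 13.60 × (1/n_f² − 1/n_i²), so 1/n_f² − 1/n_i² = 0.04676.
With n_f = 4: 1/n_i² = 1/16 − 0.04676 = 0.01574, so n_i ≈ 7.97.

n_i = 8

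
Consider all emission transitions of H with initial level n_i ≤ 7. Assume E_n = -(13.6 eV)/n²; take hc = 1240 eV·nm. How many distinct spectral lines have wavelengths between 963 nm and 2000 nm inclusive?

4

Enumerate all n_i → n_f pairs with 1 ≤ n_f < n_i ≤ 7 and compute λ = 1240 / [13.6·1·(1/n_f² − 1/n_i²)].
Lines falling in [963, 2000] nm: 7→3 (1005 nm), 6→3 (1094 nm), 5→3 (1282 nm), 4→3 (1876 nm).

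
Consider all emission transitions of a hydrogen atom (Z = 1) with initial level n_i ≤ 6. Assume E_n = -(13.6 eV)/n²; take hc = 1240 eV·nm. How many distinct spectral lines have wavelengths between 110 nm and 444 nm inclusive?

Enumerate all n_i → n_f pairs with 1 ≤ n_f < n_i ≤ 6 and compute λ = 1240 / [13.6·1·(1/n_f² − 1/n_i²)].
Lines falling in [110, 444] nm: 2→1 (121.6 nm), 6→2 (410.3 nm), 5→2 (434.2 nm).

3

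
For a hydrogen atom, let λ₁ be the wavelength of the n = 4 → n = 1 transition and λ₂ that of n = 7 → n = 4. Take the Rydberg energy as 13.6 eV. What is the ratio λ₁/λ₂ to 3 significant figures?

0.0449

λ ∝ 1/ΔE ∝ 1/(1/n_f² − 1/n_i²), and the Z² and hc factors cancel in the ratio.
λ₁/λ₂ = (1/4² − 1/7²)/(1/1² − 1/4²) = 0.04209/0.9375 = 0.0449.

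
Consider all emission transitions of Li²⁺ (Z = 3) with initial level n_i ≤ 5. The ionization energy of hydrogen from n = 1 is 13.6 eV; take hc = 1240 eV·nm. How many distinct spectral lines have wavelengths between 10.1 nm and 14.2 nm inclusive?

Enumerate all n_i → n_f pairs with 1 ≤ n_f < n_i ≤ 5 and compute λ = 1240 / [13.6·9·(1/n_f² − 1/n_i²)].
Lines falling in [10.1, 14.2] nm: 5→1 (10.55 nm), 4→1 (10.81 nm), 3→1 (11.40 nm), 2→1 (13.51 nm).

4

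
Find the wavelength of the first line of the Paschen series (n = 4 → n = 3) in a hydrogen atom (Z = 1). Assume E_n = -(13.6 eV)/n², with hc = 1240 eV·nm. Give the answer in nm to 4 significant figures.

1876 nm

The Paschen series terminates on n_f = 3; the first line has n_i = 3+1 = 4.
ΔE = 13.60 × (1/3² − 1/4²) = 0.6611 eV.
λ = 1240 / 0.6611 = 1876 nm.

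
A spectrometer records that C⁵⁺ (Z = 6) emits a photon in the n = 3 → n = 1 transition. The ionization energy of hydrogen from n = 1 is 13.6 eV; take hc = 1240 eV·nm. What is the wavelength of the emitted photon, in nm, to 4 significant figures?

2.849 nm

For Z = 6 the level energies scale as Z², so the effective Rydberg energy is 13.6 × 36 = 489.6 eV.
ΔE = 489.6 × (1/1² − 1/3²) = 489.6 × 0.8889 = 435.2 eV.
λ = hc/ΔE = 1240 / 435.2 = 2.849 nm.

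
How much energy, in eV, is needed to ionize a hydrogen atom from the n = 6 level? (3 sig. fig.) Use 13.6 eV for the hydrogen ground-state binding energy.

E_6 = −13.60/36 = −0.378 eV, so ionization (to E = 0) requires 0.378 eV.

0.378 eV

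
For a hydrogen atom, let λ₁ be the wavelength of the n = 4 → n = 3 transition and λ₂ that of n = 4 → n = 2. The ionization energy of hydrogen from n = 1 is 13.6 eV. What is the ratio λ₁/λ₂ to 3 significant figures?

λ ∝ 1/ΔE ∝ 1/(1/n_f² − 1/n_i²), and the Z² and hc factors cancel in the ratio.
λ₁/λ₂ = (1/2² − 1/4²)/(1/3² − 1/4²) = 0.1875/0.04861 = 3.86.

3.86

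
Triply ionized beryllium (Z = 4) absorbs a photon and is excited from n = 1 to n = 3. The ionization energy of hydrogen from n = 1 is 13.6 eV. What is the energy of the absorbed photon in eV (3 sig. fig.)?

193 eV

The Bohr energies scale as Z², so for Z = 4: E_n = −217.6/n² eV.
E_3 = −217.6/9 = −24.18 eV and E_1 = −217.6/1 = −217.6 eV.
The photon energy is |E_3 − E_1| = 193 eV.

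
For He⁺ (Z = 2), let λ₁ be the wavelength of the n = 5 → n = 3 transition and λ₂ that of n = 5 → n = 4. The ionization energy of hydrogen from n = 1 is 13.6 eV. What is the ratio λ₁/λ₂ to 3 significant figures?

0.316

λ ∝ 1/ΔE ∝ 1/(1/n_f² − 1/n_i²), and the Z² and hc factors cancel in the ratio.
λ₁/λ₂ = (1/4² − 1/5²)/(1/3² − 1/5²) = 0.02250/0.07111 = 0.316.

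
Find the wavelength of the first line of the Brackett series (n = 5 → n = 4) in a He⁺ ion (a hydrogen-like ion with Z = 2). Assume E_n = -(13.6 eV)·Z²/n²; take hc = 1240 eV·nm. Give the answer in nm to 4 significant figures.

The Brackett series terminates on n_f = 4; the first line has n_i = 4+1 = 5.
ΔE = 54.40 × (1/4² − 1/5²) = 1.224 eV.
λ = 1240 / 1.224 = 1013 nm.

1013 nm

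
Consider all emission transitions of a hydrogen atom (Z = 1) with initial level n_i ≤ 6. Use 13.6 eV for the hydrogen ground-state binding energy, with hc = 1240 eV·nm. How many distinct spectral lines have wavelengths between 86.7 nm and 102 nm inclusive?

Enumerate all n_i → n_f pairs with 1 ≤ n_f < n_i ≤ 6 and compute λ = 1240 / [13.6·1·(1/n_f² − 1/n_i²)].
Lines falling in [86.7, 102] nm: 6→1 (93.78 nm), 5→1 (94.98 nm), 4→1 (97.25 nm).

3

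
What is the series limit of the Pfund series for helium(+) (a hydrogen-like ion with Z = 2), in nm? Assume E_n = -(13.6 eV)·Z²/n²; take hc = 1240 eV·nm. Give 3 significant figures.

The Pfund series has lower level n_f = 5; the series limit corresponds to n_i → ∞.
ΔE_max = 13.6 × 4 / 5² = 2.176 eV.
λ_min = 1240 / 2.176 = 570 nm.

570 nm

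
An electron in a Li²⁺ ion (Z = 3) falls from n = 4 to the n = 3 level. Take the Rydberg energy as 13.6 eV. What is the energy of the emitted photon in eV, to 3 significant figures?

5.95 eV

The Bohr energies scale as Z², so for Z = 3: E_n = −122.4/n² eV.
E_4 = −122.4/16 = −7.650 eV and E_3 = −122.4/9 = −13.60 eV.
The photon energy is |E_4 − E_3| = 5.95 eV.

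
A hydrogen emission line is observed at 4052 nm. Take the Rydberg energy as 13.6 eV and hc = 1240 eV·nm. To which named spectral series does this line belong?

ΔE = 1240/4052 = 0.3060 eV.
This matches 13.6 × (1/4² − 1/5²), so n_f = 4: the Brackett series.

Brackett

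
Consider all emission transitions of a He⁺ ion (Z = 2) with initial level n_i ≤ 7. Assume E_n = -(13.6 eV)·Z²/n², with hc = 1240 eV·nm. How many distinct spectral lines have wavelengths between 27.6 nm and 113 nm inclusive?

4

Enumerate all n_i → n_f pairs with 1 ≤ n_f < n_i ≤ 7 and compute λ = 1240 / [13.6·4·(1/n_f² − 1/n_i²)].
Lines falling in [27.6, 113] nm: 2→1 (30.39 nm), 7→2 (99.28 nm), 6→2 (102.6 nm), 5→2 (108.5 nm).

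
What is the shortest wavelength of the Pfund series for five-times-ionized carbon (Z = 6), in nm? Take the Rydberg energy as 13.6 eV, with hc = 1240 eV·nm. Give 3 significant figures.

The Pfund series has lower level n_f = 5; the series limit corresponds to n_i → ∞.
ΔE_max = 13.6 × 36 / 5² = 19.58 eV.
λ_min = 1240 / 19.58 = 63.3 nm.

63.3 nm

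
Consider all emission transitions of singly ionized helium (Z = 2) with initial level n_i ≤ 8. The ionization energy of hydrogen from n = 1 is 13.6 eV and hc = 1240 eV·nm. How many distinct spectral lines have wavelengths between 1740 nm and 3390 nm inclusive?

3

Enumerate all n_i → n_f pairs with 1 ≤ n_f < n_i ≤ 8 and compute λ = 1240 / [13.6·4·(1/n_f² − 1/n_i²)].
Lines falling in [1740, 3390] nm: 6→5 (1865 nm), 8→6 (1876 nm), 7→6 (3093 nm).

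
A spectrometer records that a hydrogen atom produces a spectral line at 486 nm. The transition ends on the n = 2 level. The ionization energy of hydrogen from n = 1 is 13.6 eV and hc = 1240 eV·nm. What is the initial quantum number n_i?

The photon energy is ΔE = hc/λ = 1240 / 486 = 2.551 eV.
With Z = 1, ΔE = 13.60 × (1/n_f² − 1/n_i²), so 1/n_f² − 1/n_i² = 0.1876.
With n_f = 2: 1/n_i² = 1/4 − 0.1876 = 0.06239, so n_i ≈ 4.00.

n_i = 4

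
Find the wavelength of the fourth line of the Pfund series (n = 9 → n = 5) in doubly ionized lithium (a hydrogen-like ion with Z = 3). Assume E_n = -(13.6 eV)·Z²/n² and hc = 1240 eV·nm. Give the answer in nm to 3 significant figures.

The Pfund series terminates on n_f = 5; the fourth line has n_i = 5+4 = 9.
ΔE = 122.4 × (1/5² − 1/9²) = 3.385 eV.
λ = 1240 / 3.385 = 366 nm.

366 nm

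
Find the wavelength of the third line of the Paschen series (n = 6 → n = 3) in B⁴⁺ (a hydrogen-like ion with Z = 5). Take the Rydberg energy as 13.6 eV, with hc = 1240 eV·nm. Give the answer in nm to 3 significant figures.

43.8 nm

The Paschen series terminates on n_f = 3; the third line has n_i = 3+3 = 6.
ΔE = 340.0 × (1/3² − 1/6²) = 28.33 eV.
λ = 1240 / 28.33 = 43.8 nm.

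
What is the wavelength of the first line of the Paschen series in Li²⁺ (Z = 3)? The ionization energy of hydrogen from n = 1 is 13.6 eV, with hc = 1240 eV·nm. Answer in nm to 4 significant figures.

208.4 nm

The Paschen series terminates on n_f = 3; the first line has n_i = 3+1 = 4.
ΔE = 122.4 × (1/3² − 1/4²) = 5.950 eV.
λ = 1240 / 5.950 = 208.4 nm.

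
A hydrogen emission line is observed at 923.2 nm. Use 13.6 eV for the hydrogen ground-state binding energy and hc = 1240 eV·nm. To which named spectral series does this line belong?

Paschen

ΔE = 1240/923.2 = 1.343 eV.
This matches 13.6 × (1/3² − 1/9²), so n_f = 3: the Paschen series.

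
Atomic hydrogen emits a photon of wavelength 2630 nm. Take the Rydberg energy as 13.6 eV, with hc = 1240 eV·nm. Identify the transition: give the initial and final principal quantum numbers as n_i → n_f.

The photon energy is ΔE = hc/λ = 1240 / 2630 = 0.4715 eV.
With Z = 1, ΔE = 13.60 × (1/n_f² − 1/n_i²), so 1/n_f² − 1/n_i² = 0.03467.
Trying n_f = 4 gives 1/n_i² = 0.02783, i.e. n_i ≈ 6; this pair matches.

n_i = 6, n_f = 4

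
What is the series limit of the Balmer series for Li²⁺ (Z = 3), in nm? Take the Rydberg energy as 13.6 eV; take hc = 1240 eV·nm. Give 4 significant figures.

The Balmer series has lower level n_f = 2; the series limit corresponds to n_i → ∞.
ΔE_max = 13.6 × 9 / 2² = 30.60 eV.
λ_min = 1240 / 30.60 = 40.52 nm.

40.52 nm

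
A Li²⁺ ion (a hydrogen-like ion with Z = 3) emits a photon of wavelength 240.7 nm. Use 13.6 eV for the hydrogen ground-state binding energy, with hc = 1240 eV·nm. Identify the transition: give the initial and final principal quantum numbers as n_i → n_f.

n_i = 7, n_f = 4

The photon energy is ΔE = hc/λ = 1240 / 240.7 = 5.152 eV.
With Z = 3, ΔE = 122.4 × (1/n_f² − 1/n_i²), so 1/n_f² − 1/n_i² = 0.04209.
Trying n_f = 4 gives 1/n_i² = 0.02041, i.e. n_i ≈ 7; this pair matches.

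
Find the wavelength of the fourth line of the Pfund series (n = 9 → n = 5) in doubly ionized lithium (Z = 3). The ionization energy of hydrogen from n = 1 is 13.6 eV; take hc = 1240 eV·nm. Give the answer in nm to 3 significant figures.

The Pfund series terminates on n_f = 5; the fourth line has n_i = 5+4 = 9.
ΔE = 122.4 × (1/5² − 1/9²) = 3.385 eV.
λ = 1240 / 3.385 = 366 nm.

366 nm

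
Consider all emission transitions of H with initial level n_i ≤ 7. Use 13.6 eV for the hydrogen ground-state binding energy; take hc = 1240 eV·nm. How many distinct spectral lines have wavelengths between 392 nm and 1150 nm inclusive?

7

Enumerate all n_i → n_f pairs with 1 ≤ n_f < n_i ≤ 7 and compute λ = 1240 / [13.6·1·(1/n_f² − 1/n_i²)].
Lines falling in [392, 1150] nm: 7→2 (397.1 nm), 6→2 (410.3 nm), 5→2 (434.2 nm), 4→2 (486.3 nm), 3→2 (656.5 nm), 7→3 (1005 nm), 6→3 (1094 nm).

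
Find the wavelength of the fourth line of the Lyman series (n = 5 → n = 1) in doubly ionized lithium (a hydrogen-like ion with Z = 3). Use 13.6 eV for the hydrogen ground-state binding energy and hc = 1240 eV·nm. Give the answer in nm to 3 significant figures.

The Lyman series terminates on n_f = 1; the fourth line has n_i = 1+4 = 5.
ΔE = 122.4 × (1/1² − 1/5²) = 117.5 eV.
λ = 1240 / 117.5 = 10.6 nm.

10.6 nm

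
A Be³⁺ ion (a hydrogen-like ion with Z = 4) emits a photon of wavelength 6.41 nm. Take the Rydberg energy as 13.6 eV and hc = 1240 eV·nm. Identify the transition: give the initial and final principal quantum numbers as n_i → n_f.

The photon energy is ΔE = hc/λ = 1240 / 6.41 = 193.4 eV.
With Z = 4, ΔE = 217.6 × (1/n_f² − 1/n_i²), so 1/n_f² − 1/n_i² = 0.8890.
Trying n_f = 1 gives 1/n_i² = 0.1110, i.e. n_i ≈ 3; this pair matches.

n_i = 3, n_f = 1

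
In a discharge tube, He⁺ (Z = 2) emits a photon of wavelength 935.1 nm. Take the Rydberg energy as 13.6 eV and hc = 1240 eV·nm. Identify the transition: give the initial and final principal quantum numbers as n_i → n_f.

n_i = 8, n_f = 5

The photon energy is ΔE = hc/λ = 1240 / 935.1 = 1.326 eV.
With Z = 2, ΔE = 54.40 × (1/n_f² − 1/n_i²), so 1/n_f² − 1/n_i² = 0.02438.
Trying n_f = 5 gives 1/n_i² = 0.01562, i.e. n_i ≈ 8; this pair matches.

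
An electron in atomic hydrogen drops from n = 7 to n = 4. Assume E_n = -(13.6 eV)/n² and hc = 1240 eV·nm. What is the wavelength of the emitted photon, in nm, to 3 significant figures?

2170 nm

ΔE = 13.60 × (1/4² − 1/7²) = 13.60 × 0.04209 = 0.5724 eV.
λ = hc/ΔE = 1240 / 0.5724 = 2170 nm.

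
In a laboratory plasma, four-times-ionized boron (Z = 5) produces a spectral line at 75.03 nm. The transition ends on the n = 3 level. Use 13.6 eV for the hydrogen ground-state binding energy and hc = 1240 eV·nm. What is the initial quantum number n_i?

The photon energy is ΔE = hc/λ = 1240 / 75.03 = 16.53 eV.
With Z = 5, ΔE = 340.0 × (1/n_f² − 1/n_i²), so 1/n_f² − 1/n_i² = 0.04861.
With n_f = 3: 1/n_i² = 1/9 − 0.04861 = 0.06250, so n_i ≈ 4.00.

n_i = 4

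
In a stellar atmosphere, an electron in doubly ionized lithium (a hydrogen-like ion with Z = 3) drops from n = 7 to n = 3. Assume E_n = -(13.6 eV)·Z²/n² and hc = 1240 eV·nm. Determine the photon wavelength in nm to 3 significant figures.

For Z = 3 the level energies scale as Z², so the effective Rydberg energy is 13.6 × 9 = 122.4 eV.
ΔE = 122.4 × (1/3² − 1/7²) = 122.4 × 0.09070 = 11.10 eV.
λ = hc/ΔE = 1240 / 11.10 = 112 nm.

112 nm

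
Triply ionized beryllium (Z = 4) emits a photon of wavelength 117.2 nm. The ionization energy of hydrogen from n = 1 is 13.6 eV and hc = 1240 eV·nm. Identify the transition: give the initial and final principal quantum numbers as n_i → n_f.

n_i = 4, n_f = 3

The photon energy is ΔE = hc/λ = 1240 / 117.2 = 10.58 eV.
With Z = 4, ΔE = 217.6 × (1/n_f² − 1/n_i²), so 1/n_f² − 1/n_i² = 0.04862.
Trying n_f = 3 gives 1/n_i² = 0.06249, i.e. n_i ≈ 4; this pair matches.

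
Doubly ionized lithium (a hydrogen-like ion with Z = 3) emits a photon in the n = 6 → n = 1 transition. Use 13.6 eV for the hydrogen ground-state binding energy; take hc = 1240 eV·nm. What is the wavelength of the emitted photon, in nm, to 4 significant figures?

For Z = 3 the level energies scale as Z², so the effective Rydberg energy is 13.6 × 9 = 122.4 eV.
ΔE = 122.4 × (1/1² − 1/6²) = 122.4 × 0.9722 = 119.0 eV.
λ = hc/ΔE = 1240 / 119.0 = 10.42 nm.

10.42 nm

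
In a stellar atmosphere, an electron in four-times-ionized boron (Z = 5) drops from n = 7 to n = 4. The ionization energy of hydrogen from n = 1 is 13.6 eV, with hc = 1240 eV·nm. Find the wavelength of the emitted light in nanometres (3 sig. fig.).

For Z = 5 the level energies scale as Z², so the effective Rydberg energy is 13.6 × 25 = 340.0 eV.
ΔE = 340.0 × (1/4² − 1/7²) = 340.0 × 0.04209 = 14.31 eV.
λ = hc/ΔE = 1240 / 14.31 = 86.6 nm.

86.6 nm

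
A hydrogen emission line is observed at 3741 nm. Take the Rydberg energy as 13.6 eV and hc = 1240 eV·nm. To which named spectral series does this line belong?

Pfund

ΔE = 1240/3741 = 0.3315 eV.
This matches 13.6 × (1/5² − 1/8²), so n_f = 5: the Pfund series.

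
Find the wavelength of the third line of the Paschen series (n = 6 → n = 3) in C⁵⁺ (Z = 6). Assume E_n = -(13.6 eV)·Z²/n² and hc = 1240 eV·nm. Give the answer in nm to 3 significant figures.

The Paschen series terminates on n_f = 3; the third line has n_i = 3+3 = 6.
ΔE = 489.6 × (1/3² − 1/6²) = 40.80 eV.
λ = 1240 / 40.80 = 30.4 nm.

30.4 nm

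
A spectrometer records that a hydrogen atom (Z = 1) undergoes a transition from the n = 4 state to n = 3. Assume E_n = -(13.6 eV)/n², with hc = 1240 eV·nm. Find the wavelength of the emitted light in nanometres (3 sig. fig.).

1880 nm

ΔE = 13.60 × (1/3² − 1/4²) = 13.60 × 0.04861 = 0.6611 eV.
λ = hc/ΔE = 1240 / 0.6611 = 1880 nm.
This line belongs to the Paschen series.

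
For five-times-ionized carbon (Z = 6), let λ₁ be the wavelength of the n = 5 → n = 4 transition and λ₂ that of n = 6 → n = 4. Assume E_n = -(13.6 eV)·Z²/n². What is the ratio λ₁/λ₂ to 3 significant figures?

1.54

λ ∝ 1/ΔE ∝ 1/(1/n_f² − 1/n_i²), and the Z² and hc factors cancel in the ratio.
λ₁/λ₂ = (1/4² − 1/6²)/(1/4² − 1/5²) = 0.03472/0.02250 = 1.54.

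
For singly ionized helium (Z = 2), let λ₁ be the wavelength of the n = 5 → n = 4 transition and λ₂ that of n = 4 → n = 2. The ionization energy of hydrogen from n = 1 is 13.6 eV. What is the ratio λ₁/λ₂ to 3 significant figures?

λ ∝ 1/ΔE ∝ 1/(1/n_f² − 1/n_i²), and the Z² and hc factors cancel in the ratio.
λ₁/λ₂ = (1/2² − 1/4²)/(1/4² − 1/5²) = 0.1875/0.02250 = 8.33.

8.33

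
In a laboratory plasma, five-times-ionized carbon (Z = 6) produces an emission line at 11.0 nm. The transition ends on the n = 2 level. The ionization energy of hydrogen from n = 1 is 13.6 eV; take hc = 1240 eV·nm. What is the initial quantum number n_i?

n_i = 7

The photon energy is ΔE = hc/λ = 1240 / 11.0 = 112.7 eV.
With Z = 6, ΔE = 489.6 × (1/n_f² − 1/n_i²), so 1/n_f² − 1/n_i² = 0.2302.
With n_f = 2: 1/n_i² = 1/4 − 0.2302 = 0.01976, so n_i ≈ 7.11.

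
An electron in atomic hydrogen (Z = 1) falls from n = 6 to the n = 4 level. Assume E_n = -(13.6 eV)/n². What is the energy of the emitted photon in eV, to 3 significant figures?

0.472 eV

E_6 = −13.60/36 = −0.3778 eV and E_4 = −13.60/16 = −0.8500 eV.
The photon energy is |E_6 − E_4| = 0.472 eV.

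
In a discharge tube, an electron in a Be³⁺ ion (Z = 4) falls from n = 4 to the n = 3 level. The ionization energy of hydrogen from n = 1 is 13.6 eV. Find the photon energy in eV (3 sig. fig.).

The Bohr energies scale as Z², so for Z = 4: E_n = −217.6/n² eV.
E_4 = −217.6/16 = −13.60 eV and E_3 = −217.6/9 = −24.18 eV.
The photon energy is |E_4 − E_3| = 10.6 eV.

10.6 eV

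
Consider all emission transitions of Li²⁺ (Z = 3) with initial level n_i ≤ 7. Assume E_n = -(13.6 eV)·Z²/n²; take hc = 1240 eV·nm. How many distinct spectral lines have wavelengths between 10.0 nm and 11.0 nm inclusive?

Enumerate all n_i → n_f pairs with 1 ≤ n_f < n_i ≤ 7 and compute λ = 1240 / [13.6·9·(1/n_f² − 1/n_i²)].
Lines falling in [10.0, 11.0] nm: 7→1 (10.34 nm), 6→1 (10.42 nm), 5→1 (10.55 nm), 4→1 (10.81 nm).

4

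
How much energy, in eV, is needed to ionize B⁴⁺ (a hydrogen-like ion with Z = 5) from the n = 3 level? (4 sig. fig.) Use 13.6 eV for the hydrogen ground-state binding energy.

E_n = −13.6 Z²/n² = −340.0/n² eV for Z = 5.
E_3 = −340.0/9 = −37.78 eV, so ionization (to E = 0) requires 37.78 eV.

37.78 eV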